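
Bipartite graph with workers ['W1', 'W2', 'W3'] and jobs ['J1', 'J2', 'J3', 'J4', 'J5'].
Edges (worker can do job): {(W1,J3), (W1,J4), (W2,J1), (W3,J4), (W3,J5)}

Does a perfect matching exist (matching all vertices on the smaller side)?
Yes, perfect matching exists (size 3)

Perfect matching: {(W1,J3), (W2,J1), (W3,J5)}
All 3 vertices on the smaller side are matched.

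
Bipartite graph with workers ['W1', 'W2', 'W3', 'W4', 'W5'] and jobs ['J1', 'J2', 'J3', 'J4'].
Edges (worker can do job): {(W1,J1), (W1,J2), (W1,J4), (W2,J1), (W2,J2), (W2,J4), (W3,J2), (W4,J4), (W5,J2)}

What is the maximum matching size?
Maximum matching size = 3

Maximum matching: {(W1,J1), (W3,J2), (W4,J4)}
Size: 3

This assigns 3 workers to 3 distinct jobs.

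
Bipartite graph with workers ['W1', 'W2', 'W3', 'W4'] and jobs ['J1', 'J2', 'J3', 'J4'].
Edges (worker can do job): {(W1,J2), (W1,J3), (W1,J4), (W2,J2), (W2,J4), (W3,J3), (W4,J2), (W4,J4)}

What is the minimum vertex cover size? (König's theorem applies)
Minimum vertex cover size = 3

By König's theorem: in bipartite graphs,
min vertex cover = max matching = 3

Maximum matching has size 3, so minimum vertex cover also has size 3.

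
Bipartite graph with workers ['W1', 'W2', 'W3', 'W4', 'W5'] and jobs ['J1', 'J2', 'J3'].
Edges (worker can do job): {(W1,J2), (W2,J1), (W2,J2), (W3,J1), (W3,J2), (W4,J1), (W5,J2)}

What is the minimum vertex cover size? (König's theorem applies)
Minimum vertex cover size = 2

By König's theorem: in bipartite graphs,
min vertex cover = max matching = 2

Maximum matching has size 2, so minimum vertex cover also has size 2.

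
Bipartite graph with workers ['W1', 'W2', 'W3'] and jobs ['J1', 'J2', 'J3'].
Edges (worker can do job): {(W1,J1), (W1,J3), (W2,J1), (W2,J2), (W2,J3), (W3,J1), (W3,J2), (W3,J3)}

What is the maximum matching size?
Maximum matching size = 3

Maximum matching: {(W1,J1), (W2,J3), (W3,J2)}
Size: 3

This assigns 3 workers to 3 distinct jobs.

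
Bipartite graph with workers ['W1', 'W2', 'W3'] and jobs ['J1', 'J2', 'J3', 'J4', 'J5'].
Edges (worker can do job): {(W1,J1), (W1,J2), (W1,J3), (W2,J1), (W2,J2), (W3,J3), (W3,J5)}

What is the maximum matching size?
Maximum matching size = 3

Maximum matching: {(W1,J1), (W2,J2), (W3,J3)}
Size: 3

This assigns 3 workers to 3 distinct jobs.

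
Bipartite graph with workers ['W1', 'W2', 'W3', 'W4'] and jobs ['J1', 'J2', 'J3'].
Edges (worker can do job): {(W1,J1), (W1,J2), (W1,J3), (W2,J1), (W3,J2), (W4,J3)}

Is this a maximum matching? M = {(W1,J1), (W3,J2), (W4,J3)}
Yes, size 3 is maximum

Proposed matching has size 3.
Maximum matching size for this graph: 3.

This is a maximum matching.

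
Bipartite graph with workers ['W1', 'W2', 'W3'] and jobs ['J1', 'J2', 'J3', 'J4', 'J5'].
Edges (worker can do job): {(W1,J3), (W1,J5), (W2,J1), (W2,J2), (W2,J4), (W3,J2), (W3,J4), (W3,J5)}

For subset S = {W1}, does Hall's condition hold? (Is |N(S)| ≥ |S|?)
Yes: |N(S)| = 2, |S| = 1

Subset S = {W1}
Neighbors N(S) = {J3, J5}

|N(S)| = 2, |S| = 1
Hall's condition: |N(S)| ≥ |S| is satisfied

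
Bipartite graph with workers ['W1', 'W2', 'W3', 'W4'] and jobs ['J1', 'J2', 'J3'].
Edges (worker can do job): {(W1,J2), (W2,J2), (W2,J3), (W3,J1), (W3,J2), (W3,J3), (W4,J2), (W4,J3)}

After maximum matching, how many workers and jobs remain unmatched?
Unmatched: 1 workers, 0 jobs

Maximum matching size: 3
Workers: 4 total, 3 matched, 1 unmatched
Jobs: 3 total, 3 matched, 0 unmatched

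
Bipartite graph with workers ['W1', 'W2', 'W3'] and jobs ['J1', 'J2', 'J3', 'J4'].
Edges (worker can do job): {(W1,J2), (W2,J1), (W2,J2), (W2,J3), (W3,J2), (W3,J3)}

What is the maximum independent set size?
Maximum independent set = 4

By König's theorem:
- Min vertex cover = Max matching = 3
- Max independent set = Total vertices - Min vertex cover
- Max independent set = 7 - 3 = 4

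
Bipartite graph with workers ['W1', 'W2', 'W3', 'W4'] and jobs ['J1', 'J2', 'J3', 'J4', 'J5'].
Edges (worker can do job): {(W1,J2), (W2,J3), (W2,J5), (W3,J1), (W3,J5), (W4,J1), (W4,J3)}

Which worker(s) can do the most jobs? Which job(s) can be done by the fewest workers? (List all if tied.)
Most versatile: W2, W3, W4 (2 jobs); Least covered: J4 (0 workers)

Worker degrees (jobs they can do): W1:1, W2:2, W3:2, W4:2
Job degrees (workers who can do it): J1:2, J2:1, J3:2, J4:0, J5:2

Maximum worker degree is 2, achieved by: W2, W3, W4
Minimum job degree is 0, achieved by: J4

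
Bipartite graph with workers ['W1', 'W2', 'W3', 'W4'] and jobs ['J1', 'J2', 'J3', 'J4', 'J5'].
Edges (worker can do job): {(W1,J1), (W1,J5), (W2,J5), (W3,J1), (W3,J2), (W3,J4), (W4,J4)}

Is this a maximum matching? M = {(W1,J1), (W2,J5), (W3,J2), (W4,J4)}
Yes, size 4 is maximum

Proposed matching has size 4.
Maximum matching size for this graph: 4.

This is a maximum matching.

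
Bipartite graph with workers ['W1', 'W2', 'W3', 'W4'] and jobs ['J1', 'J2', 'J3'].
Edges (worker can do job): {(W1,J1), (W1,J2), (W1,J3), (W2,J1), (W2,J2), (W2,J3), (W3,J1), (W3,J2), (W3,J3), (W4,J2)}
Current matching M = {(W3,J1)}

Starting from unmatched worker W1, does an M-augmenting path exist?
Yes: W1 → J3

An M-augmenting path alternates non-matching / matching edges, starting and ending at unmatched vertices.
Path: W1 → J3
(J3 is unmatched in M, so the path is augmenting.)
Flipping edges along this path would increase |M| from 1 to 2.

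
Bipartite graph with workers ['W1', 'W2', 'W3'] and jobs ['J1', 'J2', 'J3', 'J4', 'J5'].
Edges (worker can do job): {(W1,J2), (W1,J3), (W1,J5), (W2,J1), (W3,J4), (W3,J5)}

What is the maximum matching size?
Maximum matching size = 3

Maximum matching: {(W1,J2), (W2,J1), (W3,J4)}
Size: 3

This assigns 3 workers to 3 distinct jobs.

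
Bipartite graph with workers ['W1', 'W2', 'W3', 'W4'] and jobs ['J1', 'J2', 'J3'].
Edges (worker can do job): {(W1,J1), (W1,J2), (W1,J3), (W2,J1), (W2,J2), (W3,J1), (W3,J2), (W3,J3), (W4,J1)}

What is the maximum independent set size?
Maximum independent set = 4

By König's theorem:
- Min vertex cover = Max matching = 3
- Max independent set = Total vertices - Min vertex cover
- Max independent set = 7 - 3 = 4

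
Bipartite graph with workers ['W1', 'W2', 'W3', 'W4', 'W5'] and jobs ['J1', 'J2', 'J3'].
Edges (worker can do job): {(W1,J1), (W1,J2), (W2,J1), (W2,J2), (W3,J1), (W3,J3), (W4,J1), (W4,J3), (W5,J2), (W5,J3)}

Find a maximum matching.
Matching: {(W3,J3), (W4,J1), (W5,J2)}

Maximum matching (size 3):
  W3 → J3
  W4 → J1
  W5 → J2

Each worker is assigned to at most one job, and each job to at most one worker.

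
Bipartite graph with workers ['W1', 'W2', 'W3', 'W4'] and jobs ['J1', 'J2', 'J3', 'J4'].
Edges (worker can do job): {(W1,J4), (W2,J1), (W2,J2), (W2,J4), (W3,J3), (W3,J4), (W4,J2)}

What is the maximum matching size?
Maximum matching size = 4

Maximum matching: {(W1,J4), (W2,J1), (W3,J3), (W4,J2)}
Size: 4

This assigns 4 workers to 4 distinct jobs.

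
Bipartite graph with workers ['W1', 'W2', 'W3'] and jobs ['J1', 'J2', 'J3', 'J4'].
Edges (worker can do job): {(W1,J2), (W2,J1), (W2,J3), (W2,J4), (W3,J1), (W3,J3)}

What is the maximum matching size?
Maximum matching size = 3

Maximum matching: {(W1,J2), (W2,J1), (W3,J3)}
Size: 3

This assigns 3 workers to 3 distinct jobs.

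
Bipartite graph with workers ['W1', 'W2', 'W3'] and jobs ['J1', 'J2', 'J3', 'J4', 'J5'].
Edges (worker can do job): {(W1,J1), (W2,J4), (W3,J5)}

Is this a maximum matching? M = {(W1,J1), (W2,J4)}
No, size 2 is not maximum

Proposed matching has size 2.
Maximum matching size for this graph: 3.

This is NOT maximum - can be improved to size 3.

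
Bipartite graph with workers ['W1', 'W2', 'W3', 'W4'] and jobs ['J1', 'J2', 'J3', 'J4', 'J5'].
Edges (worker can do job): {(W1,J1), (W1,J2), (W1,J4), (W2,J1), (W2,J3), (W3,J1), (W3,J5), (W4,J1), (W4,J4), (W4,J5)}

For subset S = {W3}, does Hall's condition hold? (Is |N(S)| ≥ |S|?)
Yes: |N(S)| = 2, |S| = 1

Subset S = {W3}
Neighbors N(S) = {J1, J5}

|N(S)| = 2, |S| = 1
Hall's condition: |N(S)| ≥ |S| is satisfied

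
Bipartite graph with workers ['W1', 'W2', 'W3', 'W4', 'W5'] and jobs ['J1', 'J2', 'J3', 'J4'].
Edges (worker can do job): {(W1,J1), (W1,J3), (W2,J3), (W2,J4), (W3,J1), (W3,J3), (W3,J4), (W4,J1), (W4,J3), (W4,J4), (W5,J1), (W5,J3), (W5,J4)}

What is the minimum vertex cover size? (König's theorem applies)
Minimum vertex cover size = 3

By König's theorem: in bipartite graphs,
min vertex cover = max matching = 3

Maximum matching has size 3, so minimum vertex cover also has size 3.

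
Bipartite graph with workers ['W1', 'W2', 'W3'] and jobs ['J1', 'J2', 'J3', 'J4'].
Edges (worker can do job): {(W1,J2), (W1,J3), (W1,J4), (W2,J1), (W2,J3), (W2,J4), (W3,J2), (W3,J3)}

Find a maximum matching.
Matching: {(W1,J4), (W2,J1), (W3,J3)}

Maximum matching (size 3):
  W1 → J4
  W2 → J1
  W3 → J3

Each worker is assigned to at most one job, and each job to at most one worker.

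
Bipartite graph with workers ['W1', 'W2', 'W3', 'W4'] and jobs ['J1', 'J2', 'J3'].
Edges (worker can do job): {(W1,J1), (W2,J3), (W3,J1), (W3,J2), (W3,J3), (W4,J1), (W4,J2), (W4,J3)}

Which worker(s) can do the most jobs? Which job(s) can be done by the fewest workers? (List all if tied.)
Most versatile: W3, W4 (3 jobs); Least covered: J2 (2 workers)

Worker degrees (jobs they can do): W1:1, W2:1, W3:3, W4:3
Job degrees (workers who can do it): J1:3, J2:2, J3:3

Maximum worker degree is 3, achieved by: W3, W4
Minimum job degree is 2, achieved by: J2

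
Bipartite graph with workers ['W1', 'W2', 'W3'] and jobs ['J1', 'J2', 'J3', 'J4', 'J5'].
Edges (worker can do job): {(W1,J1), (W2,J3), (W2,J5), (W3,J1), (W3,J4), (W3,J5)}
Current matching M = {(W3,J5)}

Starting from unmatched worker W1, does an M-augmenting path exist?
Yes: W1 → J1

An M-augmenting path alternates non-matching / matching edges, starting and ending at unmatched vertices.
Path: W1 → J1
(J1 is unmatched in M, so the path is augmenting.)
Flipping edges along this path would increase |M| from 1 to 2.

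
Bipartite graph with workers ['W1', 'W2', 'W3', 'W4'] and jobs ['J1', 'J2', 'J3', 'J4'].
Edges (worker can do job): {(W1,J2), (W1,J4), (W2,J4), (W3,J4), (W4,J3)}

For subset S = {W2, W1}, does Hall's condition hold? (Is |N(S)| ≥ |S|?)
Yes: |N(S)| = 2, |S| = 2

Subset S = {W2, W1}
Neighbors N(S) = {J2, J4}

|N(S)| = 2, |S| = 2
Hall's condition: |N(S)| ≥ |S| is satisfied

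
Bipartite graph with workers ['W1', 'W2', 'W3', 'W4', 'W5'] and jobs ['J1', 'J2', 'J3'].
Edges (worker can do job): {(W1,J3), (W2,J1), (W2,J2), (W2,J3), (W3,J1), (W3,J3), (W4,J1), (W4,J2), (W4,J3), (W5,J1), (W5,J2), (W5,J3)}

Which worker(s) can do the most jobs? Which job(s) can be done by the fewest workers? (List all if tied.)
Most versatile: W2, W4, W5 (3 jobs); Least covered: J2 (3 workers)

Worker degrees (jobs they can do): W1:1, W2:3, W3:2, W4:3, W5:3
Job degrees (workers who can do it): J1:4, J2:3, J3:5

Maximum worker degree is 3, achieved by: W2, W4, W5
Minimum job degree is 3, achieved by: J2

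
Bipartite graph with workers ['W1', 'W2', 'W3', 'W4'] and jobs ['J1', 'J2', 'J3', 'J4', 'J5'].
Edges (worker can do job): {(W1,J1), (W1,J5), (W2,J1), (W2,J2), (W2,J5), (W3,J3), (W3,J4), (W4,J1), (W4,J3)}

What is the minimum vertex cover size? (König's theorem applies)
Minimum vertex cover size = 4

By König's theorem: in bipartite graphs,
min vertex cover = max matching = 4

Maximum matching has size 4, so minimum vertex cover also has size 4.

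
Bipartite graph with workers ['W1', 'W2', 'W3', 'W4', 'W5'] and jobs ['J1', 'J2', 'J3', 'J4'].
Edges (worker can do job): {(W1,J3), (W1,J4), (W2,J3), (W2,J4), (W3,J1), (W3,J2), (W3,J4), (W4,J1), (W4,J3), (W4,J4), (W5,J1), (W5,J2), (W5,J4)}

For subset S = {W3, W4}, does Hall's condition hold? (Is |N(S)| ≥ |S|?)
Yes: |N(S)| = 4, |S| = 2

Subset S = {W3, W4}
Neighbors N(S) = {J1, J2, J3, J4}

|N(S)| = 4, |S| = 2
Hall's condition: |N(S)| ≥ |S| is satisfied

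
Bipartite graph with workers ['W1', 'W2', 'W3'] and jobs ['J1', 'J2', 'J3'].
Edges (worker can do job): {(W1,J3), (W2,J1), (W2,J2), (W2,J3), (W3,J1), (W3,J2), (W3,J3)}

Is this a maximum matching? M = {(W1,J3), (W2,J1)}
No, size 2 is not maximum

Proposed matching has size 2.
Maximum matching size for this graph: 3.

This is NOT maximum - can be improved to size 3.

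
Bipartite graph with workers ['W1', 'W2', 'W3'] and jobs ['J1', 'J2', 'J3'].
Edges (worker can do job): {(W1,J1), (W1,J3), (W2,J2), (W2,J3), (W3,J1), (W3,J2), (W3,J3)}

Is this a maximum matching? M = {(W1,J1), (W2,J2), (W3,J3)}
Yes, size 3 is maximum

Proposed matching has size 3.
Maximum matching size for this graph: 3.

This is a maximum matching.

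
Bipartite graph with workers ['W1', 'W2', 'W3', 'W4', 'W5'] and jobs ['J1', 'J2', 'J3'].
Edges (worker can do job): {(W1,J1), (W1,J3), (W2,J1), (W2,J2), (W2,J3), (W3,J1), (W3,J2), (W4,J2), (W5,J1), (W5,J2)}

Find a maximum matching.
Matching: {(W1,J3), (W3,J2), (W5,J1)}

Maximum matching (size 3):
  W1 → J3
  W3 → J2
  W5 → J1

Each worker is assigned to at most one job, and each job to at most one worker.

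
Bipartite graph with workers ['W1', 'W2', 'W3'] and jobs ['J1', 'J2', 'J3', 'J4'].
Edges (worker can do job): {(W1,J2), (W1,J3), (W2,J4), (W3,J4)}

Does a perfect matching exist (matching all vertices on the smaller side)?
No, maximum matching has size 2 < 3

Maximum matching has size 2, need 3 for perfect matching.
Unmatched workers: ['W2']
Unmatched jobs: ['J3', 'J1']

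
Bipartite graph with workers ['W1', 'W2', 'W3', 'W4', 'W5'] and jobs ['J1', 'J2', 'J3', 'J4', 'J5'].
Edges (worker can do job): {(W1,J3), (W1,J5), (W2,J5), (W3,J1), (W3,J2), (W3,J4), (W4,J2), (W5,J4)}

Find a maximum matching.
Matching: {(W1,J3), (W2,J5), (W3,J1), (W4,J2), (W5,J4)}

Maximum matching (size 5):
  W1 → J3
  W2 → J5
  W3 → J1
  W4 → J2
  W5 → J4

Each worker is assigned to at most one job, and each job to at most one worker.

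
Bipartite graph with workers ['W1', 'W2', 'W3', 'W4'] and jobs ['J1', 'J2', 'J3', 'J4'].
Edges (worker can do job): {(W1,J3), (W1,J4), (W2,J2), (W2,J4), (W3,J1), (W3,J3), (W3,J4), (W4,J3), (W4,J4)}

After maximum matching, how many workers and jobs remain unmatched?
Unmatched: 0 workers, 0 jobs

Maximum matching size: 4
Workers: 4 total, 4 matched, 0 unmatched
Jobs: 4 total, 4 matched, 0 unmatched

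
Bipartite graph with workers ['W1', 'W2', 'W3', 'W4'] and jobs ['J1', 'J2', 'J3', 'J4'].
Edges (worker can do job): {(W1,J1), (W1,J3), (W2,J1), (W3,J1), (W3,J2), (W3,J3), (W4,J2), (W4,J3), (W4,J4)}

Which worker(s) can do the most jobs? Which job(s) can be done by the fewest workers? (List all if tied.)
Most versatile: W3, W4 (3 jobs); Least covered: J4 (1 workers)

Worker degrees (jobs they can do): W1:2, W2:1, W3:3, W4:3
Job degrees (workers who can do it): J1:3, J2:2, J3:3, J4:1

Maximum worker degree is 3, achieved by: W3, W4
Minimum job degree is 1, achieved by: J4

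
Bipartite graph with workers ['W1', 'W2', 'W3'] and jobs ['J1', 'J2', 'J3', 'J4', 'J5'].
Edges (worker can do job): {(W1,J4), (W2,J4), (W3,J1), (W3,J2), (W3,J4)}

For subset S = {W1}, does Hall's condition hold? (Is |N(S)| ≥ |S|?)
Yes: |N(S)| = 1, |S| = 1

Subset S = {W1}
Neighbors N(S) = {J4}

|N(S)| = 1, |S| = 1
Hall's condition: |N(S)| ≥ |S| is satisfied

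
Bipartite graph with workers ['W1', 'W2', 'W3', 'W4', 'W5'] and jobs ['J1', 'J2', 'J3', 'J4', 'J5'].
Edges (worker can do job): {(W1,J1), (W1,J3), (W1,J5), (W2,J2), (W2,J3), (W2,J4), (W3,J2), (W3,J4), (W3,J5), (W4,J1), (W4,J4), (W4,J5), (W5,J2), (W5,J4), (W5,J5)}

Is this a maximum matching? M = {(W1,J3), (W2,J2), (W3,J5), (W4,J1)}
No, size 4 is not maximum

Proposed matching has size 4.
Maximum matching size for this graph: 5.

This is NOT maximum - can be improved to size 5.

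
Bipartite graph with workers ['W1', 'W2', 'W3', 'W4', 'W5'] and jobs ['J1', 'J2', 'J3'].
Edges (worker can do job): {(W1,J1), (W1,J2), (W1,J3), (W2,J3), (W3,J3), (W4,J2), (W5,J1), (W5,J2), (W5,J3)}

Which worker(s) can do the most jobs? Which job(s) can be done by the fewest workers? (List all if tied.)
Most versatile: W1, W5 (3 jobs); Least covered: J1 (2 workers)

Worker degrees (jobs they can do): W1:3, W2:1, W3:1, W4:1, W5:3
Job degrees (workers who can do it): J1:2, J2:3, J3:4

Maximum worker degree is 3, achieved by: W1, W5
Minimum job degree is 2, achieved by: J1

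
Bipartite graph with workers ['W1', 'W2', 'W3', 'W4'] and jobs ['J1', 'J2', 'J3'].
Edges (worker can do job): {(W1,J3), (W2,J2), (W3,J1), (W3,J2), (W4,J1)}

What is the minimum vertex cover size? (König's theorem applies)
Minimum vertex cover size = 3

By König's theorem: in bipartite graphs,
min vertex cover = max matching = 3

Maximum matching has size 3, so minimum vertex cover also has size 3.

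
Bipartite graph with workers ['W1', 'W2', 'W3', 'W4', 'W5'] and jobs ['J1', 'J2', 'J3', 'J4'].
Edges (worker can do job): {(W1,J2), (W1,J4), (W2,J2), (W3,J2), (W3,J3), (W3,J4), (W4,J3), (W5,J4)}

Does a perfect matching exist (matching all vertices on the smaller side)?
No, maximum matching has size 3 < 4

Maximum matching has size 3, need 4 for perfect matching.
Unmatched workers: ['W5', 'W2']
Unmatched jobs: ['J1']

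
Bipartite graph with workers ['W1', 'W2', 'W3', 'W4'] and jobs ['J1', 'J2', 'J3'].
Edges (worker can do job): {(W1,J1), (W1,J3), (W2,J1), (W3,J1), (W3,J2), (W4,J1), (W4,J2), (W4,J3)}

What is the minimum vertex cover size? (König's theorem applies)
Minimum vertex cover size = 3

By König's theorem: in bipartite graphs,
min vertex cover = max matching = 3

Maximum matching has size 3, so minimum vertex cover also has size 3.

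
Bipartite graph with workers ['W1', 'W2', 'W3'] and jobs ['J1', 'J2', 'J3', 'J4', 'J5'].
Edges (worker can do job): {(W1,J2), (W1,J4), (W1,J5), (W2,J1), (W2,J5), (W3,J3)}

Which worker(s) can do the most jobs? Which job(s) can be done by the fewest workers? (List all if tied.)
Most versatile: W1 (3 jobs); Least covered: J1, J2, J3, J4 (1 workers)

Worker degrees (jobs they can do): W1:3, W2:2, W3:1
Job degrees (workers who can do it): J1:1, J2:1, J3:1, J4:1, J5:2

Maximum worker degree is 3, achieved by: W1
Minimum job degree is 1, achieved by: J1, J2, J3, J4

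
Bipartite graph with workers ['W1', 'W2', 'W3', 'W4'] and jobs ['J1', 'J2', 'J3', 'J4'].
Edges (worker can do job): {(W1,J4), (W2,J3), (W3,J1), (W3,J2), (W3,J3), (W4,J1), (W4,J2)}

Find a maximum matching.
Matching: {(W1,J4), (W2,J3), (W3,J2), (W4,J1)}

Maximum matching (size 4):
  W1 → J4
  W2 → J3
  W3 → J2
  W4 → J1

Each worker is assigned to at most one job, and each job to at most one worker.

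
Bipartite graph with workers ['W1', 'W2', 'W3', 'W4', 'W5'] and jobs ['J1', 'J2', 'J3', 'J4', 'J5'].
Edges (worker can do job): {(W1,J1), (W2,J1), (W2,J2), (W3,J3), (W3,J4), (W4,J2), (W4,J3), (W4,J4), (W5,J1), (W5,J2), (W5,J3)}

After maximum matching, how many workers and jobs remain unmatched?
Unmatched: 1 workers, 1 jobs

Maximum matching size: 4
Workers: 5 total, 4 matched, 1 unmatched
Jobs: 5 total, 4 matched, 1 unmatched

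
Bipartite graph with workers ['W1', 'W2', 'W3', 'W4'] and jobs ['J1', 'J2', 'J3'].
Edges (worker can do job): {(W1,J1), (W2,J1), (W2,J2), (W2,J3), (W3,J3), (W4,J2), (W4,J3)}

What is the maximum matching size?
Maximum matching size = 3

Maximum matching: {(W1,J1), (W2,J2), (W4,J3)}
Size: 3

This assigns 3 workers to 3 distinct jobs.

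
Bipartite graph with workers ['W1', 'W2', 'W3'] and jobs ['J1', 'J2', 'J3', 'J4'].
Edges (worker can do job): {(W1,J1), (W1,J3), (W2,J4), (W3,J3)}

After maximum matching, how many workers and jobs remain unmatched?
Unmatched: 0 workers, 1 jobs

Maximum matching size: 3
Workers: 3 total, 3 matched, 0 unmatched
Jobs: 4 total, 3 matched, 1 unmatched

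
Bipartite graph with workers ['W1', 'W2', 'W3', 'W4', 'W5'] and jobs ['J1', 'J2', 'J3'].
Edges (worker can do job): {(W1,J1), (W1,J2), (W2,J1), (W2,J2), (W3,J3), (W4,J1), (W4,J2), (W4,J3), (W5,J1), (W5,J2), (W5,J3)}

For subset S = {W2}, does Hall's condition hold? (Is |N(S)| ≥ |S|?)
Yes: |N(S)| = 2, |S| = 1

Subset S = {W2}
Neighbors N(S) = {J1, J2}

|N(S)| = 2, |S| = 1
Hall's condition: |N(S)| ≥ |S| is satisfied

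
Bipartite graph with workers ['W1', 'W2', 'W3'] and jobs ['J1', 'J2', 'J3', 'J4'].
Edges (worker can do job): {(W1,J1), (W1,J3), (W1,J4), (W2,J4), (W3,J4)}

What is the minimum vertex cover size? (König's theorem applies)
Minimum vertex cover size = 2

By König's theorem: in bipartite graphs,
min vertex cover = max matching = 2

Maximum matching has size 2, so minimum vertex cover also has size 2.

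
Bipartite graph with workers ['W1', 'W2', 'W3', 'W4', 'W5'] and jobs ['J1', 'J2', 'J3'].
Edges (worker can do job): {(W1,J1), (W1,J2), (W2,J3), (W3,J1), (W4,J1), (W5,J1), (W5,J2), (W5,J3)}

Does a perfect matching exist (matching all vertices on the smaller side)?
Yes, perfect matching exists (size 3)

Perfect matching: {(W1,J2), (W3,J1), (W5,J3)}
All 3 vertices on the smaller side are matched.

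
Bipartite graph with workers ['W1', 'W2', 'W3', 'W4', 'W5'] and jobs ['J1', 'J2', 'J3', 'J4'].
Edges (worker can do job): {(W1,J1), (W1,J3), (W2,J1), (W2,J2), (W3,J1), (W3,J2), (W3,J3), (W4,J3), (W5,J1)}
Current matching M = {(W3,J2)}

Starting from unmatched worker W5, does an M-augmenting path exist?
Yes: W5 → J1

An M-augmenting path alternates non-matching / matching edges, starting and ending at unmatched vertices.
Path: W5 → J1
(J1 is unmatched in M, so the path is augmenting.)
Flipping edges along this path would increase |M| from 1 to 2.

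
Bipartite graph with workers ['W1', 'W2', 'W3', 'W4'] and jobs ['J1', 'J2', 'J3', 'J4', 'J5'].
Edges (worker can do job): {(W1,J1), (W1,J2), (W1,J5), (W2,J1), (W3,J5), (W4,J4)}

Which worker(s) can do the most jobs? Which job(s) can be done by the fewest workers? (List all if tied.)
Most versatile: W1 (3 jobs); Least covered: J3 (0 workers)

Worker degrees (jobs they can do): W1:3, W2:1, W3:1, W4:1
Job degrees (workers who can do it): J1:2, J2:1, J3:0, J4:1, J5:2

Maximum worker degree is 3, achieved by: W1
Minimum job degree is 0, achieved by: J3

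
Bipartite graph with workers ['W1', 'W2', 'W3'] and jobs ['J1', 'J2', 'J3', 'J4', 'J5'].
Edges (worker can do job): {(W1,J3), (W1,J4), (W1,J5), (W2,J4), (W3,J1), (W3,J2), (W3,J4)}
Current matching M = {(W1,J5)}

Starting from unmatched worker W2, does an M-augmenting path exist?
Yes: W2 → J4

An M-augmenting path alternates non-matching / matching edges, starting and ending at unmatched vertices.
Path: W2 → J4
(J4 is unmatched in M, so the path is augmenting.)
Flipping edges along this path would increase |M| from 1 to 2.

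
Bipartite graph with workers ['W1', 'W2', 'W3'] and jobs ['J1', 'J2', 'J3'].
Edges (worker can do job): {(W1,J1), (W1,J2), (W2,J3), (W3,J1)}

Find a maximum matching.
Matching: {(W1,J2), (W2,J3), (W3,J1)}

Maximum matching (size 3):
  W1 → J2
  W2 → J3
  W3 → J1

Each worker is assigned to at most one job, and each job to at most one worker.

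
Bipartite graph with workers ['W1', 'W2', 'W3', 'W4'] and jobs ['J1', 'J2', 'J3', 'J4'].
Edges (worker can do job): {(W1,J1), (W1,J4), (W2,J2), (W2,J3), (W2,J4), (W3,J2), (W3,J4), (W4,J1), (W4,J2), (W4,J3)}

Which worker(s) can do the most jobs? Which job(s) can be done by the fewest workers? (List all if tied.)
Most versatile: W2, W4 (3 jobs); Least covered: J1, J3 (2 workers)

Worker degrees (jobs they can do): W1:2, W2:3, W3:2, W4:3
Job degrees (workers who can do it): J1:2, J2:3, J3:2, J4:3

Maximum worker degree is 3, achieved by: W2, W4
Minimum job degree is 2, achieved by: J1, J3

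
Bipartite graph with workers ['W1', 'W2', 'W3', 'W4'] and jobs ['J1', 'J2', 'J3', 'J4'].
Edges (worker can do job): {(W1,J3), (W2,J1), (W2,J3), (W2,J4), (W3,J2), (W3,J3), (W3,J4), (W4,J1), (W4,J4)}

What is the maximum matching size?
Maximum matching size = 4

Maximum matching: {(W1,J3), (W2,J4), (W3,J2), (W4,J1)}
Size: 4

This assigns 4 workers to 4 distinct jobs.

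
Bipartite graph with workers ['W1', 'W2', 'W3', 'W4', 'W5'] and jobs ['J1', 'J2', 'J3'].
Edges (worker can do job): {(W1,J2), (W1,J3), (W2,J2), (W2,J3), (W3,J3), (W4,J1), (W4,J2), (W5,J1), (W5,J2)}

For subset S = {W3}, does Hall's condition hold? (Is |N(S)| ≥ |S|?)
Yes: |N(S)| = 1, |S| = 1

Subset S = {W3}
Neighbors N(S) = {J3}

|N(S)| = 1, |S| = 1
Hall's condition: |N(S)| ≥ |S| is satisfied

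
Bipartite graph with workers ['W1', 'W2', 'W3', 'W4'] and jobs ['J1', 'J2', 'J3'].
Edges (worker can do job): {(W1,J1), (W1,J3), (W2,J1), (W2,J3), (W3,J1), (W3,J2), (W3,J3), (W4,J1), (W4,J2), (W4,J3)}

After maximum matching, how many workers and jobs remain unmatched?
Unmatched: 1 workers, 0 jobs

Maximum matching size: 3
Workers: 4 total, 3 matched, 1 unmatched
Jobs: 3 total, 3 matched, 0 unmatched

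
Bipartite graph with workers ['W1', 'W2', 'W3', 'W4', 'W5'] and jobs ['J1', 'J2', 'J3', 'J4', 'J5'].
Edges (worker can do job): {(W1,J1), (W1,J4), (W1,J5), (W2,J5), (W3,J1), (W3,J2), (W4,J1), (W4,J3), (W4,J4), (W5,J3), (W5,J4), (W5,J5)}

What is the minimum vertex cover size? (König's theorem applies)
Minimum vertex cover size = 5

By König's theorem: in bipartite graphs,
min vertex cover = max matching = 5

Maximum matching has size 5, so minimum vertex cover also has size 5.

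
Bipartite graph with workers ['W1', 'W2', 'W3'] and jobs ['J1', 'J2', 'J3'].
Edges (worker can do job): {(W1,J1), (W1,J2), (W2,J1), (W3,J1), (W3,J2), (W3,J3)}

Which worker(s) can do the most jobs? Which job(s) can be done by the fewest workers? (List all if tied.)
Most versatile: W3 (3 jobs); Least covered: J3 (1 workers)

Worker degrees (jobs they can do): W1:2, W2:1, W3:3
Job degrees (workers who can do it): J1:3, J2:2, J3:1

Maximum worker degree is 3, achieved by: W3
Minimum job degree is 1, achieved by: J3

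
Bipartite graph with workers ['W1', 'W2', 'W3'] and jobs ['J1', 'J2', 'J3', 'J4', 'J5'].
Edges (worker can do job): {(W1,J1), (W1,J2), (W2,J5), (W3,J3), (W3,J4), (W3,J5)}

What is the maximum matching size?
Maximum matching size = 3

Maximum matching: {(W1,J2), (W2,J5), (W3,J3)}
Size: 3

This assigns 3 workers to 3 distinct jobs.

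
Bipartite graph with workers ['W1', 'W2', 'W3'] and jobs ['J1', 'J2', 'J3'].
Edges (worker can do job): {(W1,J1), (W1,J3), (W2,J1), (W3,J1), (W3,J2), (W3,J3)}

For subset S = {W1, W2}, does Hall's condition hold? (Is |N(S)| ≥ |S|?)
Yes: |N(S)| = 2, |S| = 2

Subset S = {W1, W2}
Neighbors N(S) = {J1, J3}

|N(S)| = 2, |S| = 2
Hall's condition: |N(S)| ≥ |S| is satisfied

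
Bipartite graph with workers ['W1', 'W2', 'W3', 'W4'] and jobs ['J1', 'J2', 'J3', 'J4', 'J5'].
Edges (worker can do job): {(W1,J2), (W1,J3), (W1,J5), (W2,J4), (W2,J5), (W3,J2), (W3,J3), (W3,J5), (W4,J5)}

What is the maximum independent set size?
Maximum independent set = 5

By König's theorem:
- Min vertex cover = Max matching = 4
- Max independent set = Total vertices - Min vertex cover
- Max independent set = 9 - 4 = 5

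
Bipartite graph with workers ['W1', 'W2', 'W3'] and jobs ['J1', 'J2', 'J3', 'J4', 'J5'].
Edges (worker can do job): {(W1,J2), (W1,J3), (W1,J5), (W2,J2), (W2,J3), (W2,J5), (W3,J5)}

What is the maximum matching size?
Maximum matching size = 3

Maximum matching: {(W1,J2), (W2,J3), (W3,J5)}
Size: 3

This assigns 3 workers to 3 distinct jobs.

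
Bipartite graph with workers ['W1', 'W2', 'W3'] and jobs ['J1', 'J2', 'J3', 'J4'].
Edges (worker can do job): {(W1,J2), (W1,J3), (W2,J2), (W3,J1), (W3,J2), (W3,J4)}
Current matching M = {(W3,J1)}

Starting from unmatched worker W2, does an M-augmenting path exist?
Yes: W2 → J2

An M-augmenting path alternates non-matching / matching edges, starting and ending at unmatched vertices.
Path: W2 → J2
(J2 is unmatched in M, so the path is augmenting.)
Flipping edges along this path would increase |M| from 1 to 2.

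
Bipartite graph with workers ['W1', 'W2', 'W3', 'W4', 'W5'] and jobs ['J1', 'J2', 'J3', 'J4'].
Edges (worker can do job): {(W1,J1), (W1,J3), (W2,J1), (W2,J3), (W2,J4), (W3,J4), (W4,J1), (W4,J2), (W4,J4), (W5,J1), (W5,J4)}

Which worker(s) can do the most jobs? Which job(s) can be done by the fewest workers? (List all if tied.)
Most versatile: W2, W4 (3 jobs); Least covered: J2 (1 workers)

Worker degrees (jobs they can do): W1:2, W2:3, W3:1, W4:3, W5:2
Job degrees (workers who can do it): J1:4, J2:1, J3:2, J4:4

Maximum worker degree is 3, achieved by: W2, W4
Minimum job degree is 1, achieved by: J2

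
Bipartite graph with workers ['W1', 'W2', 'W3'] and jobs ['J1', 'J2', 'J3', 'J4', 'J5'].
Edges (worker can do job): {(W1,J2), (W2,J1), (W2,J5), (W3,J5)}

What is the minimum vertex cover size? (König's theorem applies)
Minimum vertex cover size = 3

By König's theorem: in bipartite graphs,
min vertex cover = max matching = 3

Maximum matching has size 3, so minimum vertex cover also has size 3.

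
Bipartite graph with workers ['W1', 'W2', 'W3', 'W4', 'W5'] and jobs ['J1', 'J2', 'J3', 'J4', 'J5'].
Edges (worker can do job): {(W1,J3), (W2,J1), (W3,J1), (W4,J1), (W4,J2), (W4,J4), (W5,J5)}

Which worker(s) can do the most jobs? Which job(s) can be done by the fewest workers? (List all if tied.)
Most versatile: W4 (3 jobs); Least covered: J2, J3, J4, J5 (1 workers)

Worker degrees (jobs they can do): W1:1, W2:1, W3:1, W4:3, W5:1
Job degrees (workers who can do it): J1:3, J2:1, J3:1, J4:1, J5:1

Maximum worker degree is 3, achieved by: W4
Minimum job degree is 1, achieved by: J2, J3, J4, J5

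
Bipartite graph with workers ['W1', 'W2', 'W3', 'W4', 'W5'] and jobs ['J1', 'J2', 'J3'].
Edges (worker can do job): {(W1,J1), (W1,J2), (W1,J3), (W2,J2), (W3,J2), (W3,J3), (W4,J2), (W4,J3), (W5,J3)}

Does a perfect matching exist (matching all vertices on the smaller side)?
Yes, perfect matching exists (size 3)

Perfect matching: {(W1,J1), (W3,J3), (W4,J2)}
All 3 vertices on the smaller side are matched.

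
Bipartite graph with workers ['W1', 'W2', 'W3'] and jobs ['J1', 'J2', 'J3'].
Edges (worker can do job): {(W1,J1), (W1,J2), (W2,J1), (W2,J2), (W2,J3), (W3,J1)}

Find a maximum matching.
Matching: {(W1,J2), (W2,J3), (W3,J1)}

Maximum matching (size 3):
  W1 → J2
  W2 → J3
  W3 → J1

Each worker is assigned to at most one job, and each job to at most one worker.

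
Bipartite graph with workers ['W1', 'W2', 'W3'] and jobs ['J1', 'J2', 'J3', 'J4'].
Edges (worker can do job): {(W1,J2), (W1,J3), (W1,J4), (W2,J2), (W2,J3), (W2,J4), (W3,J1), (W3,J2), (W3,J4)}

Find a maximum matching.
Matching: {(W1,J2), (W2,J3), (W3,J4)}

Maximum matching (size 3):
  W1 → J2
  W2 → J3
  W3 → J4

Each worker is assigned to at most one job, and each job to at most one worker.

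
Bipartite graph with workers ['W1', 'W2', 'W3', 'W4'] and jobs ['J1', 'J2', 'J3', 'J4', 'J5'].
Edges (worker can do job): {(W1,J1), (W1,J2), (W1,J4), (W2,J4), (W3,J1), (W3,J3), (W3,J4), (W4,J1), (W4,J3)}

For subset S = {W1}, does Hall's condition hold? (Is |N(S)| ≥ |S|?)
Yes: |N(S)| = 3, |S| = 1

Subset S = {W1}
Neighbors N(S) = {J1, J2, J4}

|N(S)| = 3, |S| = 1
Hall's condition: |N(S)| ≥ |S| is satisfied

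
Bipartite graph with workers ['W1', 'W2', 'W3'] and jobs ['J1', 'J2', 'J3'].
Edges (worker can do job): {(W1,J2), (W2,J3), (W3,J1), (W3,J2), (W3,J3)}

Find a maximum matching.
Matching: {(W1,J2), (W2,J3), (W3,J1)}

Maximum matching (size 3):
  W1 → J2
  W2 → J3
  W3 → J1

Each worker is assigned to at most one job, and each job to at most one worker.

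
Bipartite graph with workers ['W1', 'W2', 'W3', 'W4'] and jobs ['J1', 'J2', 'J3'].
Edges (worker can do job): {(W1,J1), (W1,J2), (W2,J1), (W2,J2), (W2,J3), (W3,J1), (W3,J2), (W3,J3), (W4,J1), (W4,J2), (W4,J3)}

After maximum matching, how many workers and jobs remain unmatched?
Unmatched: 1 workers, 0 jobs

Maximum matching size: 3
Workers: 4 total, 3 matched, 1 unmatched
Jobs: 3 total, 3 matched, 0 unmatched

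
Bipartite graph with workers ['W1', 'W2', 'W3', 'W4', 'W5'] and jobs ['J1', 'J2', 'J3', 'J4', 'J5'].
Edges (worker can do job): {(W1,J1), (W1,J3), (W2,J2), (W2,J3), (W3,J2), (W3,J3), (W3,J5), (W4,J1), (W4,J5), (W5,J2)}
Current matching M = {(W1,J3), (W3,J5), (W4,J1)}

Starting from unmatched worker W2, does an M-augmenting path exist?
Yes: W2 → J2

An M-augmenting path alternates non-matching / matching edges, starting and ending at unmatched vertices.
Path: W2 → J2
(J2 is unmatched in M, so the path is augmenting.)
Flipping edges along this path would increase |M| from 3 to 4.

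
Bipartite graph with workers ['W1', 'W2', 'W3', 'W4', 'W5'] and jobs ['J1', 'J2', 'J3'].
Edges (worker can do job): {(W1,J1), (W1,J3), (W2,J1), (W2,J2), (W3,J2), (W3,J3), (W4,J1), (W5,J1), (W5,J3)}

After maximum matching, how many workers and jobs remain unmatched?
Unmatched: 2 workers, 0 jobs

Maximum matching size: 3
Workers: 5 total, 3 matched, 2 unmatched
Jobs: 3 total, 3 matched, 0 unmatched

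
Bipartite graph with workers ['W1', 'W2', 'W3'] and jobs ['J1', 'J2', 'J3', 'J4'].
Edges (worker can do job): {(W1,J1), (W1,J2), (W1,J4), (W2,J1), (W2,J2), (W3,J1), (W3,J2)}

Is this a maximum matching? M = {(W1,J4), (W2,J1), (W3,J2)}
Yes, size 3 is maximum

Proposed matching has size 3.
Maximum matching size for this graph: 3.

This is a maximum matching.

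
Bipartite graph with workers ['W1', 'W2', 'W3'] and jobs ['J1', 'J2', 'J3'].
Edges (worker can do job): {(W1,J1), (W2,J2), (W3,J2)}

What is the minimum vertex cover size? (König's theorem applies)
Minimum vertex cover size = 2

By König's theorem: in bipartite graphs,
min vertex cover = max matching = 2

Maximum matching has size 2, so minimum vertex cover also has size 2.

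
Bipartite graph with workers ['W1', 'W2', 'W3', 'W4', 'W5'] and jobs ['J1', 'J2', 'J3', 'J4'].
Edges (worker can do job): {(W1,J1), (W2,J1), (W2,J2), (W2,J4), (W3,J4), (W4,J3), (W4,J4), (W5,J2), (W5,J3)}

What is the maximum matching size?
Maximum matching size = 4

Maximum matching: {(W1,J1), (W3,J4), (W4,J3), (W5,J2)}
Size: 4

This assigns 4 workers to 4 distinct jobs.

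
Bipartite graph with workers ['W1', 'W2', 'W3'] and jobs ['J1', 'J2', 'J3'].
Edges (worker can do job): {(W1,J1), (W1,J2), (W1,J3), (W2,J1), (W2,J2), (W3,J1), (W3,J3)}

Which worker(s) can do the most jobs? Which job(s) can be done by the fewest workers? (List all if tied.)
Most versatile: W1 (3 jobs); Least covered: J2, J3 (2 workers)

Worker degrees (jobs they can do): W1:3, W2:2, W3:2
Job degrees (workers who can do it): J1:3, J2:2, J3:2

Maximum worker degree is 3, achieved by: W1
Minimum job degree is 2, achieved by: J2, J3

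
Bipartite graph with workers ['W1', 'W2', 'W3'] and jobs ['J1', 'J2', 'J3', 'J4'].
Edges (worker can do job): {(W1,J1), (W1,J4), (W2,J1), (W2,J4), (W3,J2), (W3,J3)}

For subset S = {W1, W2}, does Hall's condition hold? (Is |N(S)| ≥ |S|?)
Yes: |N(S)| = 2, |S| = 2

Subset S = {W1, W2}
Neighbors N(S) = {J1, J4}

|N(S)| = 2, |S| = 2
Hall's condition: |N(S)| ≥ |S| is satisfied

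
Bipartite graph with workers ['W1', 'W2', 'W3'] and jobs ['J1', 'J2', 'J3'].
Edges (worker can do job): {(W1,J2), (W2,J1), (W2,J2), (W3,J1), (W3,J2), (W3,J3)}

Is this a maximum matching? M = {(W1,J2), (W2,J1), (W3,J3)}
Yes, size 3 is maximum

Proposed matching has size 3.
Maximum matching size for this graph: 3.

This is a maximum matching.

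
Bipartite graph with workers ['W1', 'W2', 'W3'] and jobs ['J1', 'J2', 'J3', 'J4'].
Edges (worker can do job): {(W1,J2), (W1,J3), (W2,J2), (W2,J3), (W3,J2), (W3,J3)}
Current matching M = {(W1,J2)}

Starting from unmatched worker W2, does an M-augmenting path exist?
Yes: W2 → J3

An M-augmenting path alternates non-matching / matching edges, starting and ending at unmatched vertices.
Path: W2 → J3
(J3 is unmatched in M, so the path is augmenting.)
Flipping edges along this path would increase |M| from 1 to 2.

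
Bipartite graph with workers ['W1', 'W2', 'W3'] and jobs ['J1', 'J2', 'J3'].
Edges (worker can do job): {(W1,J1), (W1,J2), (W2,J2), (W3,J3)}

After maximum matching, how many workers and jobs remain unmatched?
Unmatched: 0 workers, 0 jobs

Maximum matching size: 3
Workers: 3 total, 3 matched, 0 unmatched
Jobs: 3 total, 3 matched, 0 unmatched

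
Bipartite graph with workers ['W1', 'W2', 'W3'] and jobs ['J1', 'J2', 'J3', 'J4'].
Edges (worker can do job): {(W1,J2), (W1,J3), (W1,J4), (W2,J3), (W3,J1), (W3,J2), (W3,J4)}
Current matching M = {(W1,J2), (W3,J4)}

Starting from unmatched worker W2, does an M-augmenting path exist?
Yes: W2 → J3

An M-augmenting path alternates non-matching / matching edges, starting and ending at unmatched vertices.
Path: W2 → J3
(J3 is unmatched in M, so the path is augmenting.)
Flipping edges along this path would increase |M| from 2 to 3.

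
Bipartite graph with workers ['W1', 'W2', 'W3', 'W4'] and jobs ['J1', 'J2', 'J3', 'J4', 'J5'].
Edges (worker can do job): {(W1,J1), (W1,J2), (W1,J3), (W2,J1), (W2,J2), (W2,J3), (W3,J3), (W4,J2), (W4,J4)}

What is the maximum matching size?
Maximum matching size = 4

Maximum matching: {(W1,J1), (W2,J2), (W3,J3), (W4,J4)}
Size: 4

This assigns 4 workers to 4 distinct jobs.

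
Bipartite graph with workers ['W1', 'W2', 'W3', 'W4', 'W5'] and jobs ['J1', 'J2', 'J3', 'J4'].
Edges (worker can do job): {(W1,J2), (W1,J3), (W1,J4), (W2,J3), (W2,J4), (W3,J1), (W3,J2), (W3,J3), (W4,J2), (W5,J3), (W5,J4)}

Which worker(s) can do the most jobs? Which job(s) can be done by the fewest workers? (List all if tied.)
Most versatile: W1, W3 (3 jobs); Least covered: J1 (1 workers)

Worker degrees (jobs they can do): W1:3, W2:2, W3:3, W4:1, W5:2
Job degrees (workers who can do it): J1:1, J2:3, J3:4, J4:3

Maximum worker degree is 3, achieved by: W1, W3
Minimum job degree is 1, achieved by: J1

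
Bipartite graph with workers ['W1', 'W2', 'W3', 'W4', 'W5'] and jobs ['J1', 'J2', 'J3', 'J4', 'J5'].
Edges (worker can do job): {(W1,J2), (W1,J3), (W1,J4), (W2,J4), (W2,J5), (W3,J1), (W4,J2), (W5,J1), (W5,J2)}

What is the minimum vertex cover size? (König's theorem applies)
Minimum vertex cover size = 4

By König's theorem: in bipartite graphs,
min vertex cover = max matching = 4

Maximum matching has size 4, so minimum vertex cover also has size 4.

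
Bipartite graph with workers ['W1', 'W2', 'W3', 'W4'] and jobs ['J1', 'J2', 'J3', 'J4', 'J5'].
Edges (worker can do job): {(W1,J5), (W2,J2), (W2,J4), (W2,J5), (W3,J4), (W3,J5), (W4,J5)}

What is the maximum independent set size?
Maximum independent set = 6

By König's theorem:
- Min vertex cover = Max matching = 3
- Max independent set = Total vertices - Min vertex cover
- Max independent set = 9 - 3 = 6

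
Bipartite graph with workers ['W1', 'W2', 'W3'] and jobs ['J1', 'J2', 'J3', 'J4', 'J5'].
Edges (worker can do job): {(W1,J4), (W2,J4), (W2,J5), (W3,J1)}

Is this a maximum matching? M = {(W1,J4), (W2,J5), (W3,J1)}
Yes, size 3 is maximum

Proposed matching has size 3.
Maximum matching size for this graph: 3.

This is a maximum matching.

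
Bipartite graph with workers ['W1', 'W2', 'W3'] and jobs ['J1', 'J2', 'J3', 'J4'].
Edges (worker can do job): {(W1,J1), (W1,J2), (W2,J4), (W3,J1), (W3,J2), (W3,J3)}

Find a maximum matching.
Matching: {(W1,J1), (W2,J4), (W3,J3)}

Maximum matching (size 3):
  W1 → J1
  W2 → J4
  W3 → J3

Each worker is assigned to at most one job, and each job to at most one worker.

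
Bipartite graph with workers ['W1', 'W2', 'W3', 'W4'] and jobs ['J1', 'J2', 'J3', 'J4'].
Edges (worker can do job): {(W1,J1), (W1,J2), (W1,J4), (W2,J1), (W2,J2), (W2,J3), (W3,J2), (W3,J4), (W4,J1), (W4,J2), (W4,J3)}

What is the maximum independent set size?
Maximum independent set = 4

By König's theorem:
- Min vertex cover = Max matching = 4
- Max independent set = Total vertices - Min vertex cover
- Max independent set = 8 - 4 = 4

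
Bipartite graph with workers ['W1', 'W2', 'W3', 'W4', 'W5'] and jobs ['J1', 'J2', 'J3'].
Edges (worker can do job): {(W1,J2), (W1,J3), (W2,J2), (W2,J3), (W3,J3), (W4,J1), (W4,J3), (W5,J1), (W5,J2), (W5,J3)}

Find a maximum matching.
Matching: {(W1,J2), (W3,J3), (W5,J1)}

Maximum matching (size 3):
  W1 → J2
  W3 → J3
  W5 → J1

Each worker is assigned to at most one job, and each job to at most one worker.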